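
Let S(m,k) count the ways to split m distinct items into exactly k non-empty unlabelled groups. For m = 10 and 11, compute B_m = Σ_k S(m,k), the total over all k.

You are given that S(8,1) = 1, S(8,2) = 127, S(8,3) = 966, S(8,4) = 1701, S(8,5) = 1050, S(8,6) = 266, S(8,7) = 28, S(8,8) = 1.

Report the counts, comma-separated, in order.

115975, 678570

i=9: T(9,1)=0+1·1=1 | T(9,2)=1+2·127=255 | T(9,3)=127+3·966=3025 | T(9,4)=966+4·1701=7770 | T(9,5)=1701+5·1050=6951 | T(9,6)=1050+6·266=2646 | T(9,7)=266+7·28=462 | T(9,8)=28+8·1=36 | T(9,9)=1+9·0=1
i=10: T(10,1)=0+1·1=1 | T(10,2)=1+2·255=511 | T(10,3)=255+3·3025=9330 | T(10,4)=3025+4·7770=34105 | T(10,5)=7770+5·6951=42525 | T(10,6)=6951+6·2646=22827 | T(10,7)=2646+7·462=5880 | T(10,8)=462+8·36=750 | T(10,9)=36+9·1=45 | T(10,10)=1+10·0=1
i=11: T(11,1)=0+1·1=1 | T(11,2)=1+2·511=1023 | T(11,3)=511+3·9330=28501 | T(11,4)=9330+4·34105=145750 | T(11,5)=34105+5·42525=246730 | T(11,6)=42525+6·22827=179487 | T(11,7)=22827+7·5880=63987 | T(11,8)=5880+8·750=11880 | T(11,9)=750+9·45=1155 | T(11,10)=45+10·1=55 | T(11,11)=1+11·0=1
B_10 = ΣS(10,k) = 1+511+9330+34105+42525+22827+5880+750+45+1 = 115975
B_11 = ΣS(11,k) = 1+1023+28501+145750+246730+179487+63987+11880+1155+55+1 = 678570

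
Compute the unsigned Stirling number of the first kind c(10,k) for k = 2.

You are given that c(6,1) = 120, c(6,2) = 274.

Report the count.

@7  (7,1):120·6+0→720, (7,2):274·6+120→1764
@8  (8,1):720·7+0→5040, (8,2):1764·7+720→13068
@9  (9,1):5040·8+0→40320, (9,2):13068·8+5040→109584
@10  (10,2):109584·9+40320→1026576
Read c(10,2) = 1026576.

1026576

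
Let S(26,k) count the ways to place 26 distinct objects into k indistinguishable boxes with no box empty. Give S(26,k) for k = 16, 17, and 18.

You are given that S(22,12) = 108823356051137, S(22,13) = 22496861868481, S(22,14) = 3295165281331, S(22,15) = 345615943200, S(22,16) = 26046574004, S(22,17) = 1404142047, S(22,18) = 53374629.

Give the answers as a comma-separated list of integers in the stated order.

row 23: T[23][13]=13·22496861868481+108823356051137=401282560341390  T[23][14]=14·3295165281331+22496861868481=68629175807115  T[23][15]=15·345615943200+3295165281331=8479404429331  T[23][16]=16·26046574004+345615943200=762361127264  T[23][17]=17·1404142047+26046574004=49916988803  T[23][18]=18·53374629+1404142047=2364885369
row 24: T[24][14]=14·68629175807115+401282560341390=1362091021641000  T[24][15]=15·8479404429331+68629175807115=195820242247080  T[24][16]=16·762361127264+8479404429331=20677182465555  T[24][17]=17·49916988803+762361127264=1610949936915  T[24][18]=18·2364885369+49916988803=92484925445
row 25: T[25][15]=15·195820242247080+1362091021641000=4299394655347200  T[25][16]=16·20677182465555+195820242247080=526655161695960  T[25][17]=17·1610949936915+20677182465555=48063331393110  T[25][18]=18·92484925445+1610949936915=3275678594925
row 26: T[26][16]=16·526655161695960+4299394655347200=12725877242482560  T[26][17]=17·48063331393110+526655161695960=1343731795378830  T[26][18]=18·3275678594925+48063331393110=107025546101760
Read S(26,16) = 12725877242482560, S(26,17) = 1343731795378830, S(26,18) = 107025546101760.

12725877242482560, 1343731795378830, 107025546101760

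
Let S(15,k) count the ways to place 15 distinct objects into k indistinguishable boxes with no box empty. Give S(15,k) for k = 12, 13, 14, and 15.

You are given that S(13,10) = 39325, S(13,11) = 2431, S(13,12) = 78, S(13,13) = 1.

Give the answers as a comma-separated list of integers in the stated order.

106470, 4550, 105, 1

@14  (14,11):2431·11+39325→66066, (14,12):78·12+2431→3367, (14,13):1·13+78→91, (14,14):0·14+1→1
@15  (15,12):3367·12+66066→106470, (15,13):91·13+3367→4550, (15,14):1·14+91→105, (15,15):0·15+1→1
Read S(15,12) = 106470, S(15,13) = 4550, S(15,14) = 105, S(15,15) = 1.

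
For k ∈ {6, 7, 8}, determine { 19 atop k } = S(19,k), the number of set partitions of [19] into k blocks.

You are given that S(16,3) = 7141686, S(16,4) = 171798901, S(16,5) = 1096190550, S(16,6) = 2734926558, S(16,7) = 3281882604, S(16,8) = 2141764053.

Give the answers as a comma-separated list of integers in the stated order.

[17] T[17,4]:4*171798901+7141686=694337290 · T[17,5]:5*1096190550+171798901=5652751651 · T[17,6]:6*2734926558+1096190550=17505749898 · T[17,7]:7*3281882604+2734926558=25708104786 · T[17,8]:8*2141764053+3281882604=20415995028
[18] T[18,5]:5*5652751651+694337290=28958095545 · T[18,6]:6*17505749898+5652751651=110687251039 · T[18,7]:7*25708104786+17505749898=197462483400 · T[18,8]:8*20415995028+25708104786=189036065010
[19] T[19,6]:6*110687251039+28958095545=693081601779 · T[19,7]:7*197462483400+110687251039=1492924634839 · T[19,8]:8*189036065010+197462483400=1709751003480
Read S(19,6) = 693081601779, S(19,7) = 1492924634839, S(19,8) = 1709751003480.

693081601779, 1492924634839, 1709751003480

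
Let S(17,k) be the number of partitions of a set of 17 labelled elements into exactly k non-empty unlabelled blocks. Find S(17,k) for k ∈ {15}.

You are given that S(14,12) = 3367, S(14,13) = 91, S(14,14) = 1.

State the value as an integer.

i=15: T(15,13)=3367+13·91=4550 | T(15,14)=91+14·1=105 | T(15,15)=1+15·0=1
i=16: T(16,14)=4550+14·105=6020 | T(16,15)=105+15·1=120
i=17: T(17,15)=6020+15·120=7820
Read S(17,15) = 7820.

7820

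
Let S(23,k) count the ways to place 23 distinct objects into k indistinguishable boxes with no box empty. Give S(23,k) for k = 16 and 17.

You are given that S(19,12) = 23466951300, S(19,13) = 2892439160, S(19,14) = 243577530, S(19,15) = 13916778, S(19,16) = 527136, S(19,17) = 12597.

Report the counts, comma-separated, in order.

762361127264, 49916988803

[20] T[20,13]:13*2892439160+23466951300=61068660380 · T[20,14]:14*243577530+2892439160=6302524580 · T[20,15]:15*13916778+243577530=452329200 · T[20,16]:16*527136+13916778=22350954 · T[20,17]:17*12597+527136=741285
[21] T[21,14]:14*6302524580+61068660380=149304004500 · T[21,15]:15*452329200+6302524580=13087462580 · T[21,16]:16*22350954+452329200=809944464 · T[21,17]:17*741285+22350954=34952799
[22] T[22,15]:15*13087462580+149304004500=345615943200 · T[22,16]:16*809944464+13087462580=26046574004 · T[22,17]:17*34952799+809944464=1404142047
[23] T[23,16]:16*26046574004+345615943200=762361127264 · T[23,17]:17*1404142047+26046574004=49916988803
Read S(23,16) = 762361127264, S(23,17) = 49916988803.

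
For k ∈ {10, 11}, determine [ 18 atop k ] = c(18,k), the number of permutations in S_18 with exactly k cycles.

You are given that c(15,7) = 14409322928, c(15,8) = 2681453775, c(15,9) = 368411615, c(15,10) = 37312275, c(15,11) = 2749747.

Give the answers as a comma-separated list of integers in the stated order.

577924894833, 60202693980

r16: T_16,8=15×2681453775+14409322928=54631129553; T_16,9=15×368411615+2681453775=8207628000; T_16,10=15×37312275+368411615=928095740; T_16,11=15×2749747+37312275=78558480
r17: T_17,9=16×8207628000+54631129553=185953177553; T_17,10=16×928095740+8207628000=23057159840; T_17,11=16×78558480+928095740=2185031420
r18: T_18,10=17×23057159840+185953177553=577924894833; T_18,11=17×2185031420+23057159840=60202693980
Read c(18,10) = 577924894833, c(18,11) = 60202693980.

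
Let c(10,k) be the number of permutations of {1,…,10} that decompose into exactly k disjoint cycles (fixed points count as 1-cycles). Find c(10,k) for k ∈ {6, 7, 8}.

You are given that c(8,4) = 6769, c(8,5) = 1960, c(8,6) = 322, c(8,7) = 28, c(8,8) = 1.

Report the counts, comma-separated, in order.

63273, 9450, 870

[9] T[9,5]:8*1960+6769=22449 · T[9,6]:8*322+1960=4536 · T[9,7]:8*28+322=546 · T[9,8]:8*1+28=36
[10] T[10,6]:9*4536+22449=63273 · T[10,7]:9*546+4536=9450 · T[10,8]:9*36+546=870
Read c(10,6) = 63273, c(10,7) = 9450, c(10,8) = 870.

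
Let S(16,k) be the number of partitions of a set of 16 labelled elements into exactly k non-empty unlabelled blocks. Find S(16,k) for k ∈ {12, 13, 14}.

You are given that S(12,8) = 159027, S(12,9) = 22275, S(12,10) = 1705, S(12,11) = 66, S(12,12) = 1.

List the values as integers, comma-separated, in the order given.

2757118, 165620, 6020

@13  (13,9):22275·9+159027→359502, (13,10):1705·10+22275→39325, (13,11):66·11+1705→2431, (13,12):1·12+66→78, (13,13):0·13+1→1
@14  (14,10):39325·10+359502→752752, (14,11):2431·11+39325→66066, (14,12):78·12+2431→3367, (14,13):1·13+78→91, (14,14):0·14+1→1
@15  (15,11):66066·11+752752→1479478, (15,12):3367·12+66066→106470, (15,13):91·13+3367→4550, (15,14):1·14+91→105
@16  (16,12):106470·12+1479478→2757118, (16,13):4550·13+106470→165620, (16,14):105·14+4550→6020
Read S(16,12) = 2757118, S(16,13) = 165620, S(16,14) = 6020.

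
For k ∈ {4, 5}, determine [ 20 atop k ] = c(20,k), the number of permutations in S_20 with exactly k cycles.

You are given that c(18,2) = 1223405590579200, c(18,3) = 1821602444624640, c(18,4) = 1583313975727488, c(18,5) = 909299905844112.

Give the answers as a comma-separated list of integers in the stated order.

r19: T_19,3=18×1821602444624640+1223405590579200=34012249593822720; T_19,4=18×1583313975727488+1821602444624640=30321254007719424; T_19,5=18×909299905844112+1583313975727488=17950712280921504
r20: T_20,4=19×30321254007719424+34012249593822720=610116075740491776; T_20,5=19×17950712280921504+30321254007719424=371384787345228000
Read c(20,4) = 610116075740491776, c(20,5) = 371384787345228000.

610116075740491776, 371384787345228000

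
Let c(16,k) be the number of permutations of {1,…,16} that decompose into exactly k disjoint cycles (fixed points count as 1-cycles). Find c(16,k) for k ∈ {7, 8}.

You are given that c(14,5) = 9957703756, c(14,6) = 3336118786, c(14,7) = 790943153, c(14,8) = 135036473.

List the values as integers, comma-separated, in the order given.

@15  (15,6):3336118786·14+9957703756→56663366760, (15,7):790943153·14+3336118786→14409322928, (15,8):135036473·14+790943153→2681453775
@16  (16,7):14409322928·15+56663366760→272803210680, (16,8):2681453775·15+14409322928→54631129553
Read c(16,7) = 272803210680, c(16,8) = 54631129553.

272803210680, 54631129553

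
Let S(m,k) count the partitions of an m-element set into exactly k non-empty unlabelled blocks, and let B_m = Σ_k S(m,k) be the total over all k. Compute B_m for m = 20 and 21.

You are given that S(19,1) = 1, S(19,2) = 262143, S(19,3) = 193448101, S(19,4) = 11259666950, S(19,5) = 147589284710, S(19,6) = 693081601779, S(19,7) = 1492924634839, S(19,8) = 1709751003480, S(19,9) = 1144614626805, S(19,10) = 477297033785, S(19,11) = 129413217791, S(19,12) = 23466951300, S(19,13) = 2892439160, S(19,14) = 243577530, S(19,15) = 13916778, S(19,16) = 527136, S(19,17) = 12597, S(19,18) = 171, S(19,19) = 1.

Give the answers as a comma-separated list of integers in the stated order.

i=20: T(20,1)=0+1·1=1 | T(20,2)=1+2·262143=524287 | T(20,3)=262143+3·193448101=580606446 | T(20,4)=193448101+4·11259666950=45232115901 | T(20,5)=11259666950+5·147589284710=749206090500 | T(20,6)=147589284710+6·693081601779=4306078895384 | T(20,7)=693081601779+7·1492924634839=11143554045652 | T(20,8)=1492924634839+8·1709751003480=15170932662679 | T(20,9)=1709751003480+9·1144614626805=12011282644725 | T(20,10)=1144614626805+10·477297033785=5917584964655 | T(20,11)=477297033785+11·129413217791=1900842429486 | T(20,12)=129413217791+12·23466951300=411016633391 | T(20,13)=23466951300+13·2892439160=61068660380 | T(20,14)=2892439160+14·243577530=6302524580 | T(20,15)=243577530+15·13916778=452329200 | T(20,16)=13916778+16·527136=22350954 | T(20,17)=527136+17·12597=741285 | T(20,18)=12597+18·171=15675 | T(20,19)=171+19·1=190 | T(20,20)=1+20·0=1
i=21: T(21,1)=0+1·1=1 | T(21,2)=1+2·524287=1048575 | T(21,3)=524287+3·580606446=1742343625 | T(21,4)=580606446+4·45232115901=181509070050 | T(21,5)=45232115901+5·749206090500=3791262568401 | T(21,6)=749206090500+6·4306078895384=26585679462804 | T(21,7)=4306078895384+7·11143554045652=82310957214948 | T(21,8)=11143554045652+8·15170932662679=132511015347084 | T(21,9)=15170932662679+9·12011282644725=123272476465204 | T(21,10)=12011282644725+10·5917584964655=71187132291275 | T(21,11)=5917584964655+11·1900842429486=26826851689001 | T(21,12)=1900842429486+12·411016633391=6833042030178 | T(21,13)=411016633391+13·61068660380=1204909218331 | T(21,14)=61068660380+14·6302524580=149304004500 | T(21,15)=6302524580+15·452329200=13087462580 | T(21,16)=452329200+16·22350954=809944464 | T(21,17)=22350954+17·741285=34952799 | T(21,18)=741285+18·15675=1023435 | T(21,19)=15675+19·190=19285 | T(21,20)=190+20·1=210 | T(21,21)=1+21·0=1
B_20 = ΣS(20,k) = 1+524287+580606446+45232115901+749206090500+4306078895384+11143554045652+15170932662679+12011282644725+5917584964655+1900842429486+411016633391+61068660380+6302524580+452329200+22350954+741285+15675+190+1 = 51724158235372
B_21 = ΣS(21,k) = 1+1048575+1742343625+181509070050+3791262568401+26585679462804+82310957214948+132511015347084+123272476465204+71187132291275+26826851689001+6833042030178+1204909218331+149304004500+13087462580+809944464+34952799+1023435+19285+210+1 = 474869816156751

51724158235372, 474869816156751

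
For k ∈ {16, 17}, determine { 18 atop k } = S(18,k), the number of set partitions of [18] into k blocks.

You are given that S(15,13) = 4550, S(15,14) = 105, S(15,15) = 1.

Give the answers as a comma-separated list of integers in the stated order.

@16  (16,14):105·14+4550→6020, (16,15):1·15+105→120, (16,16):0·16+1→1
@17  (17,15):120·15+6020→7820, (17,16):1·16+120→136, (17,17):0·17+1→1
@18  (18,16):136·16+7820→9996, (18,17):1·17+136→153
Read S(18,16) = 9996, S(18,17) = 153.

9996, 153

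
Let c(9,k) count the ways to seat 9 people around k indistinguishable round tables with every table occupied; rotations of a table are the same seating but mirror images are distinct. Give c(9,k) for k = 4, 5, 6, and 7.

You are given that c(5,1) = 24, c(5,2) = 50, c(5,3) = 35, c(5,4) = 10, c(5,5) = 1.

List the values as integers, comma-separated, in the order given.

67284, 22449, 4536, 546

@6  (6,1):24·5+0→120, (6,2):50·5+24→274, (6,3):35·5+50→225, (6,4):10·5+35→85, (6,5):1·5+10→15, (6,6):0·5+1→1
@7  (7,2):274·6+120→1764, (7,3):225·6+274→1624, (7,4):85·6+225→735, (7,5):15·6+85→175, (7,6):1·6+15→21, (7,7):0·6+1→1
@8  (8,3):1624·7+1764→13132, (8,4):735·7+1624→6769, (8,5):175·7+735→1960, (8,6):21·7+175→322, (8,7):1·7+21→28
@9  (9,4):6769·8+13132→67284, (9,5):1960·8+6769→22449, (9,6):322·8+1960→4536, (9,7):28·8+322→546
Read c(9,4) = 67284, c(9,5) = 22449, c(9,6) = 4536, c(9,7) = 546.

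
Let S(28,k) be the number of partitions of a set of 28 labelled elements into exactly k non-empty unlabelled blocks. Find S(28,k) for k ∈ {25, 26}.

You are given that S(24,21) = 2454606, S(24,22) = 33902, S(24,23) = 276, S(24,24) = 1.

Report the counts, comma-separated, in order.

i=25: T(25,22)=2454606+22·33902=3200450 | T(25,23)=33902+23·276=40250 | T(25,24)=276+24·1=300 | T(25,25)=1+25·0=1
i=26: T(26,23)=3200450+23·40250=4126200 | T(26,24)=40250+24·300=47450 | T(26,25)=300+25·1=325 | T(26,26)=1+26·0=1
i=27: T(27,24)=4126200+24·47450=5265000 | T(27,25)=47450+25·325=55575 | T(27,26)=325+26·1=351
i=28: T(28,25)=5265000+25·55575=6654375 | T(28,26)=55575+26·351=64701
Read S(28,25) = 6654375, S(28,26) = 64701.

6654375, 64701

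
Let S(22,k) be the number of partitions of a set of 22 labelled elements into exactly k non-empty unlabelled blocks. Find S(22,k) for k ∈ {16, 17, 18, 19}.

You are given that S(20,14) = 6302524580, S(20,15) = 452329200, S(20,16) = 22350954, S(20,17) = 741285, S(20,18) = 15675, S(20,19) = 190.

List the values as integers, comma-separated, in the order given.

r21: T_21,15=15×452329200+6302524580=13087462580; T_21,16=16×22350954+452329200=809944464; T_21,17=17×741285+22350954=34952799; T_21,18=18×15675+741285=1023435; T_21,19=19×190+15675=19285
r22: T_22,16=16×809944464+13087462580=26046574004; T_22,17=17×34952799+809944464=1404142047; T_22,18=18×1023435+34952799=53374629; T_22,19=19×19285+1023435=1389850
Read S(22,16) = 26046574004, S(22,17) = 1404142047, S(22,18) = 53374629, S(22,19) = 1389850.

26046574004, 1404142047, 53374629, 1389850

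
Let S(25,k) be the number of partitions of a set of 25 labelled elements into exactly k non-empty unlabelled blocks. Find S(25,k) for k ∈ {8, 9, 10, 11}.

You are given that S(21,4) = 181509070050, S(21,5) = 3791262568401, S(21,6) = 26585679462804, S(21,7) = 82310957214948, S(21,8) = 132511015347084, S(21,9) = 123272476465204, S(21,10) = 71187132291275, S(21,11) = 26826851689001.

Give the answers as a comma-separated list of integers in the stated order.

690223721118368580, 1167921451092973005, 1203163392175387500, 802355904438462660

[22] T[22,5]:5*3791262568401+181509070050=19137821912055 · T[22,6]:6*26585679462804+3791262568401=163305339345225 · T[22,7]:7*82310957214948+26585679462804=602762379967440 · T[22,8]:8*132511015347084+82310957214948=1142399079991620 · T[22,9]:9*123272476465204+132511015347084=1241963303533920 · T[22,10]:10*71187132291275+123272476465204=835143799377954 · T[22,11]:11*26826851689001+71187132291275=366282500870286
[23] T[23,6]:6*163305339345225+19137821912055=998969857983405 · T[23,7]:7*602762379967440+163305339345225=4382641999117305 · T[23,8]:8*1142399079991620+602762379967440=9741955019900400 · T[23,9]:9*1241963303533920+1142399079991620=12320068811796900 · T[23,10]:10*835143799377954+1241963303533920=9593401297313460 · T[23,11]:11*366282500870286+835143799377954=4864251308951100
[24] T[24,7]:7*4382641999117305+998969857983405=31677463851804540 · T[24,8]:8*9741955019900400+4382641999117305=82318282158320505 · T[24,9]:9*12320068811796900+9741955019900400=120622574326072500 · T[24,10]:10*9593401297313460+12320068811796900=108254081784931500 · T[24,11]:11*4864251308951100+9593401297313460=63100165695775560
[25] T[25,8]:8*82318282158320505+31677463851804540=690223721118368580 · T[25,9]:9*120622574326072500+82318282158320505=1167921451092973005 · T[25,10]:10*108254081784931500+120622574326072500=1203163392175387500 · T[25,11]:11*63100165695775560+108254081784931500=802355904438462660
Read S(25,8) = 690223721118368580, S(25,9) = 1167921451092973005, S(25,10) = 1203163392175387500, S(25,11) = 802355904438462660.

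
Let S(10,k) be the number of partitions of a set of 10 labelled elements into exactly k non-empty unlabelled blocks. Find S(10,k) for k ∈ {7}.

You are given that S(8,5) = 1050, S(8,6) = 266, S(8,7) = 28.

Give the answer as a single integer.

5880

@9  (9,6):266·6+1050→2646, (9,7):28·7+266→462
@10  (10,7):462·7+2646→5880
Read S(10,7) = 5880.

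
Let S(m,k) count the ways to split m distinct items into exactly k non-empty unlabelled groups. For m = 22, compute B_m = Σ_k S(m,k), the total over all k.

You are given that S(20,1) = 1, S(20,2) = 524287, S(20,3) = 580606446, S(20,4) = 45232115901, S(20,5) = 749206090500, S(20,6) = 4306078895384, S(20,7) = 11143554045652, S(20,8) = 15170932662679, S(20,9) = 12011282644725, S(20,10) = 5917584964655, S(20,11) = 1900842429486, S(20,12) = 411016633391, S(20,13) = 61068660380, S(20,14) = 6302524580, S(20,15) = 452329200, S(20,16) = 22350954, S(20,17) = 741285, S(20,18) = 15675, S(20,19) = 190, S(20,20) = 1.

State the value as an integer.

4506715738447323

r21: T_21,1=1×1+0=1; T_21,2=2×524287+1=1048575; T_21,3=3×580606446+524287=1742343625; T_21,4=4×45232115901+580606446=181509070050; T_21,5=5×749206090500+45232115901=3791262568401; T_21,6=6×4306078895384+749206090500=26585679462804; T_21,7=7×11143554045652+4306078895384=82310957214948; T_21,8=8×15170932662679+11143554045652=132511015347084; T_21,9=9×12011282644725+15170932662679=123272476465204; T_21,10=10×5917584964655+12011282644725=71187132291275; T_21,11=11×1900842429486+5917584964655=26826851689001; T_21,12=12×411016633391+1900842429486=6833042030178; T_21,13=13×61068660380+411016633391=1204909218331; T_21,14=14×6302524580+61068660380=149304004500; T_21,15=15×452329200+6302524580=13087462580; T_21,16=16×22350954+452329200=809944464; T_21,17=17×741285+22350954=34952799; T_21,18=18×15675+741285=1023435; T_21,19=19×190+15675=19285; T_21,20=20×1+190=210; T_21,21=21×0+1=1
r22: T_22,1=1×1+0=1; T_22,2=2×1048575+1=2097151; T_22,3=3×1742343625+1048575=5228079450; T_22,4=4×181509070050+1742343625=727778623825; T_22,5=5×3791262568401+181509070050=19137821912055; T_22,6=6×26585679462804+3791262568401=163305339345225; T_22,7=7×82310957214948+26585679462804=602762379967440; T_22,8=8×132511015347084+82310957214948=1142399079991620; T_22,9=9×123272476465204+132511015347084=1241963303533920; T_22,10=10×71187132291275+123272476465204=835143799377954; T_22,11=11×26826851689001+71187132291275=366282500870286; T_22,12=12×6833042030178+26826851689001=108823356051137; T_22,13=13×1204909218331+6833042030178=22496861868481; T_22,14=14×149304004500+1204909218331=3295165281331; T_22,15=15×13087462580+149304004500=345615943200; T_22,16=16×809944464+13087462580=26046574004; T_22,17=17×34952799+809944464=1404142047; T_22,18=18×1023435+34952799=53374629; T_22,19=19×19285+1023435=1389850; T_22,20=20×210+19285=23485; T_22,21=21×1+210=231; T_22,22=22×0+1=1
B_22 = ΣS(22,k) = 1+2097151+5228079450+727778623825+19137821912055+163305339345225+602762379967440+1142399079991620+1241963303533920+835143799377954+366282500870286+108823356051137+22496861868481+3295165281331+345615943200+26046574004+1404142047+53374629+1389850+23485+231+1 = 4506715738447323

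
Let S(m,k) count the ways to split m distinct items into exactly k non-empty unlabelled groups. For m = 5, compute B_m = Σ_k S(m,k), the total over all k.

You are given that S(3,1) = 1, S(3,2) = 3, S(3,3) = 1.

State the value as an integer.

@4  (4,1):1·1+0→1, (4,2):3·2+1→7, (4,3):1·3+3→6, (4,4):0·4+1→1
@5  (5,1):1·1+0→1, (5,2):7·2+1→15, (5,3):6·3+7→25, (5,4):1·4+6→10, (5,5):0·5+1→1
B_5 = ΣS(5,k) = 1+15+25+10+1 = 52

52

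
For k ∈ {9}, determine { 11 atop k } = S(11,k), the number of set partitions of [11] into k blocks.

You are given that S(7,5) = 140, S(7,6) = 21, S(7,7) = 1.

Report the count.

1155

i=8: T(8,6)=140+6·21=266 | T(8,7)=21+7·1=28 | T(8,8)=1+8·0=1
i=9: T(9,7)=266+7·28=462 | T(9,8)=28+8·1=36 | T(9,9)=1+9·0=1
i=10: T(10,8)=462+8·36=750 | T(10,9)=36+9·1=45
i=11: T(11,9)=750+9·45=1155
Read S(11,9) = 1155.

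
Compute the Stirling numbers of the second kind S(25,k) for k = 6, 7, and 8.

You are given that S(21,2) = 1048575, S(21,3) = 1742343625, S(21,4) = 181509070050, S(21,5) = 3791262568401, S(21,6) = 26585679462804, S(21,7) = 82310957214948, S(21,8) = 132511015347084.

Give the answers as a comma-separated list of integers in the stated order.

@22  (22,3):1742343625·3+1048575→5228079450, (22,4):181509070050·4+1742343625→727778623825, (22,5):3791262568401·5+181509070050→19137821912055, (22,6):26585679462804·6+3791262568401→163305339345225, (22,7):82310957214948·7+26585679462804→602762379967440, (22,8):132511015347084·8+82310957214948→1142399079991620
@23  (23,4):727778623825·4+5228079450→2916342574750, (23,5):19137821912055·5+727778623825→96416888184100, (23,6):163305339345225·6+19137821912055→998969857983405, (23,7):602762379967440·7+163305339345225→4382641999117305, (23,8):1142399079991620·8+602762379967440→9741955019900400
@24  (24,5):96416888184100·5+2916342574750→485000783495250, (24,6):998969857983405·6+96416888184100→6090236036084530, (24,7):4382641999117305·7+998969857983405→31677463851804540, (24,8):9741955019900400·8+4382641999117305→82318282158320505
@25  (25,6):6090236036084530·6+485000783495250→37026417000002430, (25,7):31677463851804540·7+6090236036084530→227832482998716310, (25,8):82318282158320505·8+31677463851804540→690223721118368580
Read S(25,6) = 37026417000002430, S(25,7) = 227832482998716310, S(25,8) = 690223721118368580.

37026417000002430, 227832482998716310, 690223721118368580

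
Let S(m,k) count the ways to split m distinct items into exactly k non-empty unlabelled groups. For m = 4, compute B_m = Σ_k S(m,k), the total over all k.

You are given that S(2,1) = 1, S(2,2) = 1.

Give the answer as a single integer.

r3: T_3,1=1×1+0=1; T_3,2=2×1+1=3; T_3,3=3×0+1=1
r4: T_4,1=1×1+0=1; T_4,2=2×3+1=7; T_4,3=3×1+3=6; T_4,4=4×0+1=1
B_4 = ΣS(4,k) = 1+7+6+1 = 15

15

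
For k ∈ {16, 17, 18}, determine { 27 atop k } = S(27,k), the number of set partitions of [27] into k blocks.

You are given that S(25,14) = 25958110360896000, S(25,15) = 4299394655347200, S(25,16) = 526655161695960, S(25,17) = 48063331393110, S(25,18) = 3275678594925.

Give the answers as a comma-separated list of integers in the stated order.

@26  (26,15):4299394655347200·15+25958110360896000→90449030191104000, (26,16):526655161695960·16+4299394655347200→12725877242482560, (26,17):48063331393110·17+526655161695960→1343731795378830, (26,18):3275678594925·18+48063331393110→107025546101760
@27  (27,16):12725877242482560·16+90449030191104000→294063066070824960, (27,17):1343731795378830·17+12725877242482560→35569317763922670, (27,18):107025546101760·18+1343731795378830→3270191625210510
Read S(27,16) = 294063066070824960, S(27,17) = 35569317763922670, S(27,18) = 3270191625210510.

294063066070824960, 35569317763922670, 3270191625210510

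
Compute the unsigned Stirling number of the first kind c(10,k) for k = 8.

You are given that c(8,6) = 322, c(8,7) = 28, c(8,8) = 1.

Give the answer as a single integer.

870

@9  (9,7):28·8+322→546, (9,8):1·8+28→36
@10  (10,8):36·9+546→870
Read c(10,8) = 870.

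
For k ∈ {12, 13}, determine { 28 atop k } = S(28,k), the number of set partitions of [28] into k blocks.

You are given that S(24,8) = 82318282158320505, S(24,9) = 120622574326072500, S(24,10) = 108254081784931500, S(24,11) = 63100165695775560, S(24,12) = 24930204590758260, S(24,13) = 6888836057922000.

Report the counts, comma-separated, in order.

985397416171213883565, 451512851236272407400

r25: T_25,9=9×120622574326072500+82318282158320505=1167921451092973005; T_25,10=10×108254081784931500+120622574326072500=1203163392175387500; T_25,11=11×63100165695775560+108254081784931500=802355904438462660; T_25,12=12×24930204590758260+63100165695775560=362262620784874680; T_25,13=13×6888836057922000+24930204590758260=114485073343744260
r26: T_26,10=10×1203163392175387500+1167921451092973005=13199555372846848005; T_26,11=11×802355904438462660+1203163392175387500=10029078340998476760; T_26,12=12×362262620784874680+802355904438462660=5149507353856958820; T_26,13=13×114485073343744260+362262620784874680=1850568574253550060
r27: T_27,11=11×10029078340998476760+13199555372846848005=123519417123830092365; T_27,12=12×5149507353856958820+10029078340998476760=71823166587281982600; T_27,13=13×1850568574253550060+5149507353856958820=29206898819153109600
r28: T_28,12=12×71823166587281982600+123519417123830092365=985397416171213883565; T_28,13=13×29206898819153109600+71823166587281982600=451512851236272407400
Read S(28,12) = 985397416171213883565, S(28,13) = 451512851236272407400.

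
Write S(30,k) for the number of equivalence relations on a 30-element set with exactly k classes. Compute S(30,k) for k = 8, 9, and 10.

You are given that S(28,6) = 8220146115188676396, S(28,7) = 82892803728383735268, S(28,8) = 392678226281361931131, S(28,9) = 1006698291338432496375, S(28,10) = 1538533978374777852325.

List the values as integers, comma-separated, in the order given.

[29] T[29,7]:7*82892803728383735268+8220146115188676396=588469772213874823272 · T[29,8]:8*392678226281361931131+82892803728383735268=3224318613979279184316 · T[29,9]:9*1006698291338432496375+392678226281361931131=9452962848327254398506 · T[29,10]:10*1538533978374777852325+1006698291338432496375=16392038075086211019625
[30] T[30,8]:8*3224318613979279184316+588469772213874823272=26383018684048108297800 · T[30,9]:9*9452962848327254398506+3224318613979279184316=88300984248924568770870 · T[30,10]:10*16392038075086211019625+9452962848327254398506=173373343599189364594756
Read S(30,8) = 26383018684048108297800, S(30,9) = 88300984248924568770870, S(30,10) = 173373343599189364594756.

26383018684048108297800, 88300984248924568770870, 173373343599189364594756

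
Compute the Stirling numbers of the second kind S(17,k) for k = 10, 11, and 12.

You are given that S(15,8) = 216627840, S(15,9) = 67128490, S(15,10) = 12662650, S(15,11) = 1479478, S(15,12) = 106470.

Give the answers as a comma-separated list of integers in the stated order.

2758334150, 512060978, 62022324

r16: T_16,9=9×67128490+216627840=820784250; T_16,10=10×12662650+67128490=193754990; T_16,11=11×1479478+12662650=28936908; T_16,12=12×106470+1479478=2757118
r17: T_17,10=10×193754990+820784250=2758334150; T_17,11=11×28936908+193754990=512060978; T_17,12=12×2757118+28936908=62022324
Read S(17,10) = 2758334150, S(17,11) = 512060978, S(17,12) = 62022324.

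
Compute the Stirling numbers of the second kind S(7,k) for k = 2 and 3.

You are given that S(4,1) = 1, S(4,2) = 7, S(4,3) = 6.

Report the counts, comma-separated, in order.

@5  (5,1):1·1+0→1, (5,2):7·2+1→15, (5,3):6·3+7→25
@6  (6,1):1·1+0→1, (6,2):15·2+1→31, (6,3):25·3+15→90
@7  (7,2):31·2+1→63, (7,3):90·3+31→301
Read S(7,2) = 63, S(7,3) = 301.

63, 301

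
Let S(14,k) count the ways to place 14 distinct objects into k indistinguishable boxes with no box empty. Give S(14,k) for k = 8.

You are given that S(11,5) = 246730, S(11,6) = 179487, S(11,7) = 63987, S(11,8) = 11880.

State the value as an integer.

20912320

@12  (12,6):179487·6+246730→1323652, (12,7):63987·7+179487→627396, (12,8):11880·8+63987→159027
@13  (13,7):627396·7+1323652→5715424, (13,8):159027·8+627396→1899612
@14  (14,8):1899612·8+5715424→20912320
Read S(14,8) = 20912320.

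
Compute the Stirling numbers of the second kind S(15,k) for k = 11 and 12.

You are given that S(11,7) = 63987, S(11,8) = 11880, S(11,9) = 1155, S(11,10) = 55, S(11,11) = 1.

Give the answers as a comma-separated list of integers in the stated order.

@12  (12,8):11880·8+63987→159027, (12,9):1155·9+11880→22275, (12,10):55·10+1155→1705, (12,11):1·11+55→66, (12,12):0·12+1→1
@13  (13,9):22275·9+159027→359502, (13,10):1705·10+22275→39325, (13,11):66·11+1705→2431, (13,12):1·12+66→78
@14  (14,10):39325·10+359502→752752, (14,11):2431·11+39325→66066, (14,12):78·12+2431→3367
@15  (15,11):66066·11+752752→1479478, (15,12):3367·12+66066→106470
Read S(15,11) = 1479478, S(15,12) = 106470.

1479478, 106470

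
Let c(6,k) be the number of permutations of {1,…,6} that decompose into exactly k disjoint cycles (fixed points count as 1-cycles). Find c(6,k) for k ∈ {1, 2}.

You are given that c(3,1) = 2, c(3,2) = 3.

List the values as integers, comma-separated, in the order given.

120, 274

i=4: T(4,1)=0+3·2=6 | T(4,2)=2+3·3=11
i=5: T(5,1)=0+4·6=24 | T(5,2)=6+4·11=50
i=6: T(6,1)=0+5·24=120 | T(6,2)=24+5·50=274
Read c(6,1) = 120, c(6,2) = 274.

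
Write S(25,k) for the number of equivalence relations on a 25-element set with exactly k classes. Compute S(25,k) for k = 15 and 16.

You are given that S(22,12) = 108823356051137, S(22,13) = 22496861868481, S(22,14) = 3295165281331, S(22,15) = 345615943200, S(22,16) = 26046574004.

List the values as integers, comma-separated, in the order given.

row 23: T[23][13]=13·22496861868481+108823356051137=401282560341390  T[23][14]=14·3295165281331+22496861868481=68629175807115  T[23][15]=15·345615943200+3295165281331=8479404429331  T[23][16]=16·26046574004+345615943200=762361127264
row 24: T[24][14]=14·68629175807115+401282560341390=1362091021641000  T[24][15]=15·8479404429331+68629175807115=195820242247080  T[24][16]=16·762361127264+8479404429331=20677182465555
row 25: T[25][15]=15·195820242247080+1362091021641000=4299394655347200  T[25][16]=16·20677182465555+195820242247080=526655161695960
Read S(25,15) = 4299394655347200, S(25,16) = 526655161695960.

4299394655347200, 526655161695960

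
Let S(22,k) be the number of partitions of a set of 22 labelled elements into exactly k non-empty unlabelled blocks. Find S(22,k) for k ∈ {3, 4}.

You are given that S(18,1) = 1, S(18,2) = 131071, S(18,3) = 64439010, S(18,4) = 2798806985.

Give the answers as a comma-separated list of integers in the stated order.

5228079450, 727778623825

[19] T[19,1]:1*1+0=1 · T[19,2]:2*131071+1=262143 · T[19,3]:3*64439010+131071=193448101 · T[19,4]:4*2798806985+64439010=11259666950
[20] T[20,1]:1*1+0=1 · T[20,2]:2*262143+1=524287 · T[20,3]:3*193448101+262143=580606446 · T[20,4]:4*11259666950+193448101=45232115901
[21] T[21,2]:2*524287+1=1048575 · T[21,3]:3*580606446+524287=1742343625 · T[21,4]:4*45232115901+580606446=181509070050
[22] T[22,3]:3*1742343625+1048575=5228079450 · T[22,4]:4*181509070050+1742343625=727778623825
Read S(22,3) = 5228079450, S(22,4) = 727778623825.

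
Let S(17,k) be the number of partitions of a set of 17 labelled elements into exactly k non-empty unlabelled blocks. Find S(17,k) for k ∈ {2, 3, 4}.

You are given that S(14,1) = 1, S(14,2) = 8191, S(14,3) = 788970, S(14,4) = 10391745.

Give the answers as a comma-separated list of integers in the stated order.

65535, 21457825, 694337290

row 15: T[15][1]=1·1+0=1  T[15][2]=2·8191+1=16383  T[15][3]=3·788970+8191=2375101  T[15][4]=4·10391745+788970=42355950
row 16: T[16][1]=1·1+0=1  T[16][2]=2·16383+1=32767  T[16][3]=3·2375101+16383=7141686  T[16][4]=4·42355950+2375101=171798901
row 17: T[17][2]=2·32767+1=65535  T[17][3]=3·7141686+32767=21457825  T[17][4]=4·171798901+7141686=694337290
Read S(17,2) = 65535, S(17,3) = 21457825, S(17,4) = 694337290.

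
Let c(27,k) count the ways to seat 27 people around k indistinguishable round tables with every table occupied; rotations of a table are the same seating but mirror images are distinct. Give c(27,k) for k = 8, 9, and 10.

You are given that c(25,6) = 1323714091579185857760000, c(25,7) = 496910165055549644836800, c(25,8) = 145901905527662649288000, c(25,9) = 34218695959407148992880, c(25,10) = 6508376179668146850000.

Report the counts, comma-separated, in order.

121502371102392939781636800, 30180059720580991603896800, 6121499916241722700424880

row 26: T[26][7]=25·496910165055549644836800+1323714091579185857760000=13746468217967926978680000  T[26][8]=25·145901905527662649288000+496910165055549644836800=4144457803247115877036800  T[26][9]=25·34218695959407148992880+145901905527662649288000=1001369304512841374110000  T[26][10]=25·6508376179668146850000+34218695959407148992880=196928100451110820242880
row 27: T[27][8]=26·4144457803247115877036800+13746468217967926978680000=121502371102392939781636800  T[27][9]=26·1001369304512841374110000+4144457803247115877036800=30180059720580991603896800  T[27][10]=26·196928100451110820242880+1001369304512841374110000=6121499916241722700424880
Read c(27,8) = 121502371102392939781636800, c(27,9) = 30180059720580991603896800, c(27,10) = 6121499916241722700424880.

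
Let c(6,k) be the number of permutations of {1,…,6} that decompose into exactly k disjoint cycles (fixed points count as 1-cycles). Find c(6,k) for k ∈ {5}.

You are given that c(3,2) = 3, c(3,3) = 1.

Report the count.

@4  (4,3):1·3+3→6, (4,4):0·3+1→1
@5  (5,4):1·4+6→10, (5,5):0·4+1→1
@6  (6,5):1·5+10→15
Read c(6,5) = 15.

15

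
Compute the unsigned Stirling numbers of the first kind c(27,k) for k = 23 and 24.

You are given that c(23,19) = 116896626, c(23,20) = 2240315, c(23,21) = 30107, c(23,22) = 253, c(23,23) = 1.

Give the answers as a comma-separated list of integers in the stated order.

460012995, 6160050

r24: T_24,20=23×2240315+116896626=168423871; T_24,21=23×30107+2240315=2932776; T_24,22=23×253+30107=35926; T_24,23=23×1+253=276; T_24,24=23×0+1=1
r25: T_25,21=24×2932776+168423871=238810495; T_25,22=24×35926+2932776=3795000; T_25,23=24×276+35926=42550; T_25,24=24×1+276=300
r26: T_26,22=25×3795000+238810495=333685495; T_26,23=25×42550+3795000=4858750; T_26,24=25×300+42550=50050
r27: T_27,23=26×4858750+333685495=460012995; T_27,24=26×50050+4858750=6160050
Read c(27,23) = 460012995, c(27,24) = 6160050.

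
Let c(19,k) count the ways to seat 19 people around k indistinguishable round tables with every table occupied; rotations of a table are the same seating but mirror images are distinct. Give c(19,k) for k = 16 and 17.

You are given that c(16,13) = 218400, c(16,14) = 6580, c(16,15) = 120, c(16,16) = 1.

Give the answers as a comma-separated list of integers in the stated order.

i=17: T(17,14)=218400+16·6580=323680 | T(17,15)=6580+16·120=8500 | T(17,16)=120+16·1=136 | T(17,17)=1+16·0=1
i=18: T(18,15)=323680+17·8500=468180 | T(18,16)=8500+17·136=10812 | T(18,17)=136+17·1=153
i=19: T(19,16)=468180+18·10812=662796 | T(19,17)=10812+18·153=13566
Read c(19,16) = 662796, c(19,17) = 13566.

662796, 13566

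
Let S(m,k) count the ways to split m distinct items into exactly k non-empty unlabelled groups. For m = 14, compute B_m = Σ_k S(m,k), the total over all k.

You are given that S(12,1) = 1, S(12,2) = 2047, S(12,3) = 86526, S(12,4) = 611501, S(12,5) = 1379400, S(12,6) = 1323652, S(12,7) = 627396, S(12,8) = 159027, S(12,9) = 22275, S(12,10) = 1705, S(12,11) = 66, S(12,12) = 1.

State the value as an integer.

190899322

@13  (13,1):1·1+0→1, (13,2):2047·2+1→4095, (13,3):86526·3+2047→261625, (13,4):611501·4+86526→2532530, (13,5):1379400·5+611501→7508501, (13,6):1323652·6+1379400→9321312, (13,7):627396·7+1323652→5715424, (13,8):159027·8+627396→1899612, (13,9):22275·9+159027→359502, (13,10):1705·10+22275→39325, (13,11):66·11+1705→2431, (13,12):1·12+66→78, (13,13):0·13+1→1
@14  (14,1):1·1+0→1, (14,2):4095·2+1→8191, (14,3):261625·3+4095→788970, (14,4):2532530·4+261625→10391745, (14,5):7508501·5+2532530→40075035, (14,6):9321312·6+7508501→63436373, (14,7):5715424·7+9321312→49329280, (14,8):1899612·8+5715424→20912320, (14,9):359502·9+1899612→5135130, (14,10):39325·10+359502→752752, (14,11):2431·11+39325→66066, (14,12):78·12+2431→3367, (14,13):1·13+78→91, (14,14):0·14+1→1
B_14 = ΣS(14,k) = 1+8191+788970+10391745+40075035+63436373+49329280+20912320+5135130+752752+66066+3367+91+1 = 190899322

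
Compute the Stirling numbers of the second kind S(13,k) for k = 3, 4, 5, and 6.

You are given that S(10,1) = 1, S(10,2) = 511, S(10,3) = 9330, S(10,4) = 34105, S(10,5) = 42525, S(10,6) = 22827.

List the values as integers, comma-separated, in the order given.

@11  (11,1):1·1+0→1, (11,2):511·2+1→1023, (11,3):9330·3+511→28501, (11,4):34105·4+9330→145750, (11,5):42525·5+34105→246730, (11,6):22827·6+42525→179487
@12  (12,2):1023·2+1→2047, (12,3):28501·3+1023→86526, (12,4):145750·4+28501→611501, (12,5):246730·5+145750→1379400, (12,6):179487·6+246730→1323652
@13  (13,3):86526·3+2047→261625, (13,4):611501·4+86526→2532530, (13,5):1379400·5+611501→7508501, (13,6):1323652·6+1379400→9321312
Read S(13,3) = 261625, S(13,4) = 2532530, S(13,5) = 7508501, S(13,6) = 9321312.

261625, 2532530, 7508501, 9321312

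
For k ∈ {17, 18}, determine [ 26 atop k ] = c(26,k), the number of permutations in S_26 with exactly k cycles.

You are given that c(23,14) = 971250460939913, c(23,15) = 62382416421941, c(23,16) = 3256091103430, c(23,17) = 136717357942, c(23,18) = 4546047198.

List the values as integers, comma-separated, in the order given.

12972753318542875, 595667304367135

[24] T[24,15]:23*62382416421941+971250460939913=2406046038644556 · T[24,16]:23*3256091103430+62382416421941=137272511800831 · T[24,17]:23*136717357942+3256091103430=6400590336096 · T[24,18]:23*4546047198+136717357942=241276443496
[25] T[25,16]:24*137272511800831+2406046038644556=5700586321864500 · T[25,17]:24*6400590336096+137272511800831=290886679867135 · T[25,18]:24*241276443496+6400590336096=12191224980000
[26] T[26,17]:25*290886679867135+5700586321864500=12972753318542875 · T[26,18]:25*12191224980000+290886679867135=595667304367135
Read c(26,17) = 12972753318542875, c(26,18) = 595667304367135.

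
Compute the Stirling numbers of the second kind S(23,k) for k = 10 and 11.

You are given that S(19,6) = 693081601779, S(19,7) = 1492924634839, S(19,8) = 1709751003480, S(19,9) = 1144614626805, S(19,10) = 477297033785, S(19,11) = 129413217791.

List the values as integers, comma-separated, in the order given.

row 20: T[20][7]=7·1492924634839+693081601779=11143554045652  T[20][8]=8·1709751003480+1492924634839=15170932662679  T[20][9]=9·1144614626805+1709751003480=12011282644725  T[20][10]=10·477297033785+1144614626805=5917584964655  T[20][11]=11·129413217791+477297033785=1900842429486
row 21: T[21][8]=8·15170932662679+11143554045652=132511015347084  T[21][9]=9·12011282644725+15170932662679=123272476465204  T[21][10]=10·5917584964655+12011282644725=71187132291275  T[21][11]=11·1900842429486+5917584964655=26826851689001
row 22: T[22][9]=9·123272476465204+132511015347084=1241963303533920  T[22][10]=10·71187132291275+123272476465204=835143799377954  T[22][11]=11·26826851689001+71187132291275=366282500870286
row 23: T[23][10]=10·835143799377954+1241963303533920=9593401297313460  T[23][11]=11·366282500870286+835143799377954=4864251308951100
Read S(23,10) = 9593401297313460, S(23,11) = 4864251308951100.

9593401297313460, 4864251308951100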